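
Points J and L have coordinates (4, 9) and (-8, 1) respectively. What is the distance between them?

d = sqrt((-12)^2 + (-8)^2) = sqrt(208) = 4*sqrt(13)

4*sqrt(13)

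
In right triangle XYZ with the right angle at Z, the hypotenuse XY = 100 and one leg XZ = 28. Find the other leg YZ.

YZ = sqrt(100^2 - 28^2) = sqrt(9216) = 96

96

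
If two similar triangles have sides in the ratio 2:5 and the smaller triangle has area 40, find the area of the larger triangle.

For similar figures, the area ratio equals the square of the side ratio.
Side ratio (the smaller triangle to the larger triangle) = 2:5, so area ratio = 2^2:5^2 = 4:25.
If the area of the smaller triangle is 40, then the area of the larger triangle = 40 * (25/4) = 250.

250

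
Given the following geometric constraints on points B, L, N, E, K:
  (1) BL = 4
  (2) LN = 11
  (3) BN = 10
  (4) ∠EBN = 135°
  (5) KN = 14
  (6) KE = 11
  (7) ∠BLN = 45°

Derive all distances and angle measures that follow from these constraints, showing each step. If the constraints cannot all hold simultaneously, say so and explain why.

These constraints are not satisfiable: (1), (2) and (3) fix all three sides of triangle BLN, so by the law of cosines cos(∠BLN) = (4² + 11² − 10²) / (2·4·11) = 0.4205, i.e. ∠BLN ≈ 65.14°, which contradicts (7) ∠BLN = 45°. No planar figure meets all of them, so nothing further can be derived.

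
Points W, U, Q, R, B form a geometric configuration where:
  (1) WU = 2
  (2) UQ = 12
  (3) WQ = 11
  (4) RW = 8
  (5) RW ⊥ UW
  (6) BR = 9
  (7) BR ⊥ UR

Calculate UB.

Step 1: By the law of cosines on triangle UWR: UR² = 2² + 8² − 2·2·8·cos(90°) = 68, so UR = 2·√17.
Step 2: By the law of cosines on triangle URB: UB² = (2·√17)² + 9² − 2·2·√17·9·cos(90°) = 149, so UB = √149.

Therefore, the length of UB = √149.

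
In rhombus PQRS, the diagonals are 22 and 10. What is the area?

The diagonals of a rhombus divide it into four right triangles.
Each triangle has legs 22/ 2 = 11 and 10/2 = 5, so each has area (1/2)*11*5 = 55/2.
Four such triangles give total area = (d1 * d2) / 2 = 110.

110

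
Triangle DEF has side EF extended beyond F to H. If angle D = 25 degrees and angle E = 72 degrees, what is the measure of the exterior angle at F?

Exterior angle = 25 + 72 = 97 degrees (exterior angle theorem).

97 degrees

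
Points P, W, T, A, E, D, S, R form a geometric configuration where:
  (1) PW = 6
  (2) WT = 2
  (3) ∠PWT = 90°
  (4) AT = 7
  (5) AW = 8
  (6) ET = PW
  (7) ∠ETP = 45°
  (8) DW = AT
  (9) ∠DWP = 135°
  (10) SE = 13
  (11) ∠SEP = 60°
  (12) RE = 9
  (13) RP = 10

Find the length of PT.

Step 1: By the law of cosines on triangle PWT: PT² = 6² + 2² − 2·6·2·cos(90°) = 40, so PT = 2·√10.

Therefore, the length of PT = 2·√10.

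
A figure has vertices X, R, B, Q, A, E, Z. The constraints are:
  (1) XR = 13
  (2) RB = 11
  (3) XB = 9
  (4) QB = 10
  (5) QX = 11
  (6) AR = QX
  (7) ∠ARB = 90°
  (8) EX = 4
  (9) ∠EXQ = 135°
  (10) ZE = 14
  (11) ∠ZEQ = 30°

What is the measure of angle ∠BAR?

From the given relations: AR = QX = 11.
Step 1: By the law of cosines on triangle ARB: AB² = 11² + 11² − 2·11·11·cos(90°) = 242, so AB = 11·√2.
Step 2: By the inverse law of cosines on triangle BAR: cos(∠BAR) = ((11·√2)² + 11² − 11²) / (2·11·√2·11) = 242/342.24 = 0.7071, so ∠BAR = 45°.

Therefore, the measure of angle ∠BAR = 45°.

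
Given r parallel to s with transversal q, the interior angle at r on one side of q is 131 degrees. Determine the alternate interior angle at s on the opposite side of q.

Alternate interior angles formed by parallel lines and a transversal are equal.
The given angle is 131 degrees.
The alternate interior angle = 131 degrees.

131 degrees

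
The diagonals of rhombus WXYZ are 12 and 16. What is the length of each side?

Half-diagonals are 6 and 8. side = sqrt(6^2 + 8^2) = sqrt(100) = 10

10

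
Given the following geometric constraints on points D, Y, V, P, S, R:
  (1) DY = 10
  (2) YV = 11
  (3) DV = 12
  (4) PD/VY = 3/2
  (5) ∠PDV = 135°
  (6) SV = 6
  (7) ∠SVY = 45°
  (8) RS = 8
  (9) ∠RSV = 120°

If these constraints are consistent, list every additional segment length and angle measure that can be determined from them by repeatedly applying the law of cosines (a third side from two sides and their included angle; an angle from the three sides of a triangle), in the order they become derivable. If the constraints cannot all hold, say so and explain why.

The constraints are consistent. Derivable facts, in order:
After 1 step:
- VP ≈ 26.39
- VR = 2·√37
- YS ≈ 7.98
- ∠DVY = 51.32°
- ∠DYV = 69.51°
- ∠VDY = 59.17°
After 2 steps:
- ∠DPV = 18.76°
- ∠DVP = 26.24°
- ∠RVS = 34.72°
- ∠SRV = 25.28°
- ∠SYV = 32.12°
- ∠VSY = 102.88°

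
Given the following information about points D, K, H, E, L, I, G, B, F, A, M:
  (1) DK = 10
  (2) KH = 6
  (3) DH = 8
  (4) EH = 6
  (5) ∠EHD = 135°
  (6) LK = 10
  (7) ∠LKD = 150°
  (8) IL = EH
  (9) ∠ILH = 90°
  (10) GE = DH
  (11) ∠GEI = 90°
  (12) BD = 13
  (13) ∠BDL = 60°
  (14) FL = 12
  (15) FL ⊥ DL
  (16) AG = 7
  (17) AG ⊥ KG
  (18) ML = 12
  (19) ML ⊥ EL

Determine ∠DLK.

Step 1: By the law of cosines on triangle LKD: LD² = 10² + 10² − 2·10·10·cos(150°) = 373.21, so LD ≈ 19.32.
Step 2: By the inverse law of cosines on triangle DLK: cos(∠DLK) = (19.32² + 10² − 10²) / (2·19.32·10) = 373.21/386.37 = 0.9659, so ∠DLK = 15°.

Therefore, the measure of angle ∠DLK = 15°.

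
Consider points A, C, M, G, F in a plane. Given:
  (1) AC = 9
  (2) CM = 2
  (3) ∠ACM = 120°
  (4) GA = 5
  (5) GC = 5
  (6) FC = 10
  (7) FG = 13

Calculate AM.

Step 1: By the law of cosines on triangle ACM: AM² = 9² + 2² − 2·9·2·cos(120°) = 103, so AM = √103.

Therefore, the length of AM = √103.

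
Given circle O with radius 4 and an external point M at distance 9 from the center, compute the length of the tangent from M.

Let T be the point of tangency. Then OT ⊥ MT (radius ⊥ tangent).
In right triangle OTM: OM² = OT² + MT²
9² = 4² + MT²
MT² = 65, MT = sqrt(65)

sqrt(65)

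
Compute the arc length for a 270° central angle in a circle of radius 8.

Arc length = 2πr × θ/360
= 2π × 8 × 3/4
= 12*pi

12*pi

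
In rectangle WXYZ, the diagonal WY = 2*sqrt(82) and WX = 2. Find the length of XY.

The diagonal of a rectangle forms a right triangle with the two sides.
Rearranging the Pythagorean theorem: missing side = sqrt(d^2 - known^2).
= sqrt(328 - 4) = sqrt(324) = 18.

18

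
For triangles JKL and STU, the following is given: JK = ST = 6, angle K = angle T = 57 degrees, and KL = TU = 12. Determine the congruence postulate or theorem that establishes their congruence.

The given information matches SAS: Two pairs of corresponding sides and the included angle are equal (Side-Angle-Side).

SAS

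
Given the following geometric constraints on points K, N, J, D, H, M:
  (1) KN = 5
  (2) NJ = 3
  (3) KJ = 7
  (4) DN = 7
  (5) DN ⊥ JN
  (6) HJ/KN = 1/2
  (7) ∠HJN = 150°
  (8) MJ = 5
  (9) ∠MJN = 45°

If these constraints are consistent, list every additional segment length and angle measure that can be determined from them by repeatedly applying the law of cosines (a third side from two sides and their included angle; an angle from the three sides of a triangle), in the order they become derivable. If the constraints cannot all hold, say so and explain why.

The constraints are consistent. Derivable facts, in order:
After 1 step:
- JD = √58
- NH ≈ 5.31
- NM ≈ 3.58
- ∠JKN = 21.79°
- ∠JNK = 120°
- ∠KJN = 38.21°
After 2 steps:
- ∠DJN = 66.8°
- ∠HNJ = 13.6°
- ∠JDN = 23.2°
- ∠JHN = 16.4°
- ∠JMN = 36.39°
- ∠JNM = 98.61°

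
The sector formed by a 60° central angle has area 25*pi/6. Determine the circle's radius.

Sector area A = πr² × θ/360, so r² = 360A / (πθ).
r² = 360 × 25*pi/6 / (π × 60)
r² = 25
r = 5

5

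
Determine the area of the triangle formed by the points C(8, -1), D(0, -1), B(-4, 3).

The Shoelace formula computes the area from vertex coordinates by summing cross products.
For vertices (8,-1), (0,-1), (-4,3):
Signed sum = 8*-1 - 0*-1 + 0*3 - -4*-1 + -4*-1 - 8*3
= -8 + -4 + -20 = -32
Area = (1/2)|-32| = 16.

16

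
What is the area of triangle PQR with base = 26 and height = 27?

A triangle's area is half the area of a rectangle with the same base and height.
Area = (1/2) * 26 * 27 = 351.

351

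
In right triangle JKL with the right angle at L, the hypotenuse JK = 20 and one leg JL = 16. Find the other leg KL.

KL = sqrt(20^2 - 16^2) = sqrt(144) = 12

12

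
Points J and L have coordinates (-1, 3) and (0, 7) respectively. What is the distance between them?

The horizontal distance is |0 - -1| = 1 and the vertical distance is |7 - 3| = 4.
By the Pythagorean theorem, d = sqrt(1^2 + 4^2) = sqrt(17).

sqrt(17)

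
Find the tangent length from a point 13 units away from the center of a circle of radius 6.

The tangent, radius, and line from the external point to the center form a right triangle.
The right angle is where the tangent meets the radius.
By the Pythagorean theorem: tangent² + 6² = 13²
tangent² = 169 - 36 = 133
tangent = sqrt(133)

sqrt(133)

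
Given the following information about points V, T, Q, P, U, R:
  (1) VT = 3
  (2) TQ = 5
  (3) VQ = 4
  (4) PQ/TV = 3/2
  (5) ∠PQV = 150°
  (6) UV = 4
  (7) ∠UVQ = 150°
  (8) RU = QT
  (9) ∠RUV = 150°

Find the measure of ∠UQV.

Step 1: By the law of cosines on triangle QVU: QU² = 4² + 4² − 2·4·4·cos(150°) = 59.71, so QU ≈ 7.73.
Step 2: By the inverse law of cosines on triangle UQV: cos(∠UQV) = (7.73² + 4² − 4²) / (2·7.73·4) = 59.71/61.82 = 0.9659, so ∠UQV = 15°.

Therefore, the measure of angle ∠UQV = 15°.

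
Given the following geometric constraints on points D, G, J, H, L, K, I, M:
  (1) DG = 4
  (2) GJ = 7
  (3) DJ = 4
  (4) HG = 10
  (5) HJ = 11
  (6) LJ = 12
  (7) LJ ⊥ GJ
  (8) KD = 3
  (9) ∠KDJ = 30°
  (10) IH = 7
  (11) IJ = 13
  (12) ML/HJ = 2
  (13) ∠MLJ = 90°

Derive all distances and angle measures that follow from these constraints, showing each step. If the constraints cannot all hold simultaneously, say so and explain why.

The constraints are consistent.

From the given relations:
  ML = 2·HJ = 2·11 = 22

Step 1: From GJ = 7, JL = 12, and ∠GJL = 90°, by the law of cosines:
  GL² = GJ² + JL² - 2·GJ·JL·cos(90°) = 49 + 144 - 0 = 193
  GL = √193

Step 2: From JD = 4, DK = 3, and ∠JDK = 30°, by the law of cosines:
  JK² = JD² + DK² - 2·JD·DK·cos(30°) = 16 + 9 - 20.78 = 4.215
  JK ≈ 2.05

Step 3: From JL = 12, LM = 22, and ∠JLM = 90°, by the law of cosines:
  JM² = JL² + LM² - 2·JL·LM·cos(90°) = 144 + 484 - 0 = 628
  JM = 2·√157

Step 4: From DG = 4, DJ = 4, GJ = 7, by the inverse law of cosines:
  cos(∠GDJ) = (DG² + DJ² - GJ²) / (2·DG·DJ)
  ∠GDJ = 122.09°

Step 5: From GD = 4, GJ = 7, DJ = 4, by the inverse law of cosines:
  cos(∠DGJ) = (GD² + GJ² - DJ²) / (2·GD·GJ)
  ∠DGJ = 28.96°

Step 6: From GH = 10, GJ = 7, HJ = 11, by the inverse law of cosines:
  cos(∠HGJ) = (GH² + GJ² - HJ²) / (2·GH·GJ)
  ∠HGJ = 78.46°

Step 7: From JD = 4, JG = 7, DG = 4, by the inverse law of cosines:
  cos(∠DJG) = (JD² + JG² - DG²) / (2·JD·JG)
  ∠DJG = 28.96°

Step 8: From JG = 7, JH = 11, GH = 10, by the inverse law of cosines:
  cos(∠GJH) = (JG² + JH² - GH²) / (2·JG·JH)
  ∠GJH = 62.96°

Step 9: From JH = 11, JI = 13, HI = 7, by the inverse law of cosines:
  cos(∠HJI) = (JH² + JI² - HI²) / (2·JH·JI)
  ∠HJI = 32.58°

Step 10: From HG = 10, HJ = 11, GJ = 7, by the inverse law of cosines:
  cos(∠GHJ) = (HG² + HJ² - GJ²) / (2·HG·HJ)
  ∠GHJ = 38.57°

Step 11: From HI = 7, HJ = 11, IJ = 13, by the inverse law of cosines:
  cos(∠IHJ) = (HI² + HJ² - IJ²) / (2·HI·HJ)
  ∠IHJ = 89.63°

Step 12: From IH = 7, IJ = 13, HJ = 11, by the inverse law of cosines:
  cos(∠HIJ) = (IH² + IJ² - HJ²) / (2·IH·IJ)
  ∠HIJ = 57.79°

Step 13: From GJ = 7, GL = √193, JL = 12, by the inverse law of cosines:
  cos(∠JGL) = (GJ² + GL² - JL²) / (2·GJ·GL)
  ∠JGL = 59.74°

Step 14: From JD = 4, JK = 2.05, DK = 3, by the inverse law of cosines:
  cos(∠DJK) = (JD² + JK² - DK²) / (2·JD·JK)
  ∠DJK = 46.94°

Step 15: From JL = 12, JM = 2·√157, LM = 22, by the inverse law of cosines:
  cos(∠LJM) = (JL² + JM² - LM²) / (2·JL·JM)
  ∠LJM = 61.39°

Step 16: From LG = √193, LJ = 12, GJ = 7, by the inverse law of cosines:
  cos(∠GLJ) = (LG² + LJ² - GJ²) / (2·LG·LJ)
  ∠GLJ = 30.26°

Step 17: From KD = 3, KJ = 2.05, DJ = 4, by the inverse law of cosines:
  cos(∠DKJ) = (KD² + KJ² - DJ²) / (2·KD·KJ)
  ∠DKJ = 103.06°

Step 18: From MJ = 2·√157, ML = 22, JL = 12, by the inverse law of cosines:
  cos(∠JML) = (MJ² + ML² - JL²) / (2·MJ·ML)
  ∠JML = 28.61°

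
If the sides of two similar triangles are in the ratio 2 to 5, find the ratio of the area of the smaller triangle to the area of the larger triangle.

Area ratio = (side ratio)^2 = (2/5)^2 = 4:25.

4:25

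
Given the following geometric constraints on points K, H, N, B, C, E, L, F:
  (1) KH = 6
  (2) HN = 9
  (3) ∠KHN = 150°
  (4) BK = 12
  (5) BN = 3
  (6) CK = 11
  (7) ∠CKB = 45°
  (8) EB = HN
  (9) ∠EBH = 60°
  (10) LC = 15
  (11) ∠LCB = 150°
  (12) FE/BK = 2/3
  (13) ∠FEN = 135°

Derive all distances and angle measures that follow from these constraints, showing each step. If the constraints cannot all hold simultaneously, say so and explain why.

The constraints are consistent.

From the given relations:
  EB = HN = 9
  FE = 2/3·BK = 2/3·12 = 8

Step 1: From KH = 6, HN = 9, and ∠KHN = 150°, by the law of cosines:
  KN² = KH² + HN² - 2·KH·HN·cos(150°) = 36 + 81 + 93.53 = 210.5
  KN ≈ 14.51

Step 2: From BK = 12, KC = 11, and ∠BKC = 45°, by the law of cosines:
  BC² = BK² + KC² - 2·BK·KC·cos(45°) = 144 + 121 - 186.7 = 78.32
  BC ≈ 8.85

Step 3: From BC = 8.85, CL = 15, and ∠BCL = 150°, by the law of cosines:
  BL² = BC² + CL² - 2·BC·CL·cos(150°) = 78.32 + 225 + 229.9 = 533.3
  BL ≈ 23.09

Step 4: From KB = 12, KN = 14.51, BN = 3, by the inverse law of cosines:
  cos(∠BKN) = (KB² + KN² - BN²) / (2·KB·KN)
  ∠BKN = 7.14°

Step 5: From KH = 6, KN = 14.51, HN = 9, by the inverse law of cosines:
  cos(∠HKN) = (KH² + KN² - HN²) / (2·KH·KN)
  ∠HKN = 18.07°

Step 6: From NB = 3, NK = 14.51, BK = 12, by the inverse law of cosines:
  cos(∠BNK) = (NB² + NK² - BK²) / (2·NB·NK)
  ∠BNK = 29.82°

Step 7: From NH = 9, NK = 14.51, HK = 6, by the inverse law of cosines:
  cos(∠HNK) = (NH² + NK² - HK²) / (2·NH·NK)
  ∠HNK = 11.93°

Step 8: From BC = 8.85, BK = 12, CK = 11, by the inverse law of cosines:
  cos(∠CBK) = (BC² + BK² - CK²) / (2·BC·BK)
  ∠CBK = 61.51°

Step 9: From BK = 12, BN = 3, KN = 14.51, by the inverse law of cosines:
  cos(∠KBN) = (BK² + BN² - KN²) / (2·BK·BN)
  ∠KBN = 143.04°

Step 10: From CB = 8.85, CK = 11, BK = 12, by the inverse law of cosines:
  cos(∠BCK) = (CB² + CK² - BK²) / (2·CB·CK)
  ∠BCK = 73.49°

Step 11: From BC = 8.85, BL = 23.09, CL = 15, by the inverse law of cosines:
  cos(∠CBL) = (BC² + BL² - CL²) / (2·BC·BL)
  ∠CBL = 18.95°

Step 12: From LB = 23.09, LC = 15, BC = 8.85, by the inverse law of cosines:
  cos(∠BLC) = (LB² + LC² - BC²) / (2·LB·LC)
  ∠BLC = 11.05°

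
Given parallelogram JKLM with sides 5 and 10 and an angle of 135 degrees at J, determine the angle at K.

Consecutive angles are supplementary: angle K = 180 - 135 = 45 degrees.

45 degrees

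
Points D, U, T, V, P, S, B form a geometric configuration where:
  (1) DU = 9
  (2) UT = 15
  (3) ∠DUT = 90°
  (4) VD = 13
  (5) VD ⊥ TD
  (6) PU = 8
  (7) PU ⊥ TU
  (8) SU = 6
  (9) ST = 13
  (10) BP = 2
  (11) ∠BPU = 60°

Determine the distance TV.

Step 1: By the law of cosines on triangle DUT: DT² = 9² + 15² − 2·9·15·cos(90°) = 306, so DT = 3·√34.
Step 2: By the law of cosines on triangle TDV: TV² = (3·√34)² + 13² − 2·3·√34·13·cos(90°) = 475, so TV = 5·√19.

Therefore, the length of TV = 5·√19.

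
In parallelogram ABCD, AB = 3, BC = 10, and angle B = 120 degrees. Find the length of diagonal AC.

The diagonal of a parallelogram can be found by treating two adjacent sides and the diagonal as a triangle.
Applying the law of cosines with sides 3, 10 and included angle 120°:
d^2 = 9 + 100 - 60*cos(120°) = 139
d = sqrt(139)

sqrt(139)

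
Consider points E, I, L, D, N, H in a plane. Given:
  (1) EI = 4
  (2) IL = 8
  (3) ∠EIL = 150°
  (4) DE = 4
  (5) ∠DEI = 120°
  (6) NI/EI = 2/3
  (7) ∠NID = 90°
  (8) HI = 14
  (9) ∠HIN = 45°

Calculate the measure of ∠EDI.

Step 1: By the law of cosines on triangle DEI: DI² = 4² + 4² − 2·4·4·cos(120°) = 48, so DI = 4·√3.
Step 2: By the inverse law of cosines on triangle EDI: cos(∠EDI) = (4² + (4·√3)² − 4²) / (2·4·4·√3) = 48/55.43 = 0.866, so ∠EDI = 30°.

Therefore, the measure of angle ∠EDI = 30°.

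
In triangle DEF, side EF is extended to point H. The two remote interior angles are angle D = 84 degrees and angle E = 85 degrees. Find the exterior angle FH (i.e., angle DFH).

Exterior angle = 84 + 85 = 169 degrees (exterior angle theorem).

169 degrees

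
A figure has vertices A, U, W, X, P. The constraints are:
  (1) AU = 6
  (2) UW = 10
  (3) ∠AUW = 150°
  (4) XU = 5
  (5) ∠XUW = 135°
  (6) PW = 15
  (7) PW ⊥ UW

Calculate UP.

Step 1: By the law of cosines on triangle UWP: UP² = 10² + 15² − 2·10·15·cos(90°) = 325, so UP = 5·√13.

Therefore, the length of UP = 5·√13.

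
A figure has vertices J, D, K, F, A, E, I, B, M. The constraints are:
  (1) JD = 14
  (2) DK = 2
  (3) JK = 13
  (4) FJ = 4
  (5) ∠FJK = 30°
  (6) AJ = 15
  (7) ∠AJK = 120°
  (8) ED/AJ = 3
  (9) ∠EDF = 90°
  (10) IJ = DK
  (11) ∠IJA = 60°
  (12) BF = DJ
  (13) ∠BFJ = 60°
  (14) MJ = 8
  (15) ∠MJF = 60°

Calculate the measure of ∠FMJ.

Step 1: By the law of cosines on triangle MJF: MF² = 8² + 4² − 2·8·4·cos(60°) = 48, so MF = 4·√3.
Step 2: By the inverse law of cosines on triangle FMJ: cos(∠FMJ) = ((4·√3)² + 8² − 4²) / (2·4·√3·8) = 96/110.85 = 0.866, so ∠FMJ = 30°.

Therefore, the measure of angle ∠FMJ = 30°.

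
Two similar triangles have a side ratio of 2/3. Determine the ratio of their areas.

Area scales with the square of linear dimensions. If every length is multiplied by 2/3, then the area is multiplied by (2/3)^2 = 4/9.
The area ratio is 4:9.

4:9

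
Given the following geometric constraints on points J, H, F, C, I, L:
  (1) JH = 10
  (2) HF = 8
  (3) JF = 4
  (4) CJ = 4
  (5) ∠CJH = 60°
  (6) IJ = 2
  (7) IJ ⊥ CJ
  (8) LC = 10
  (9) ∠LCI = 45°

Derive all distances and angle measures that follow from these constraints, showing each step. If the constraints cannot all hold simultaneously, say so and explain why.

The constraints are consistent.

Step 1: From HJ = 10, JC = 4, and ∠HJC = 60°, by the law of cosines:
  HC² = HJ² + JC² - 2·HJ·JC·cos(60°) = 100 + 16 - 40 = 76
  HC = 2·√19

Step 2: From CJ = 4, JI = 2, and ∠CJI = 90°, by the law of cosines:
  CI² = CJ² + JI² - 2·CJ·JI·cos(90°) = 16 + 4 - 0 = 20
  CI = 2·√5

Step 3: From JF = 4, JH = 10, FH = 8, by the inverse law of cosines:
  cos(∠FJH) = (JF² + JH² - FH²) / (2·JF·JH)
  ∠FJH = 49.46°

Step 4: From HF = 8, HJ = 10, FJ = 4, by the inverse law of cosines:
  cos(∠FHJ) = (HF² + HJ² - FJ²) / (2·HF·HJ)
  ∠FHJ = 22.33°

Step 5: From FH = 8, FJ = 4, HJ = 10, by the inverse law of cosines:
  cos(∠HFJ) = (FH² + FJ² - HJ²) / (2·FH·FJ)
  ∠HFJ = 108.21°

Step 6: From IC = 2·√5, CL = 10, and ∠ICL = 45°, by the law of cosines:
  IL² = IC² + CL² - 2·IC·CL·cos(45°) = 20 + 100 - 63.25 = 56.75
  IL ≈ 7.53

Step 7: From HC = 2·√19, HJ = 10, CJ = 4, by the inverse law of cosines:
  cos(∠CHJ) = (HC² + HJ² - CJ²) / (2·HC·HJ)
  ∠CHJ = 23.41°

Step 8: From CH = 2·√19, CJ = 4, HJ = 10, by the inverse law of cosines:
  cos(∠HCJ) = (CH² + CJ² - HJ²) / (2·CH·CJ)
  ∠HCJ = 96.59°

Step 9: From CI = 2·√5, CJ = 4, IJ = 2, by the inverse law of cosines:
  cos(∠ICJ) = (CI² + CJ² - IJ²) / (2·CI·CJ)
  ∠ICJ = 26.57°

Step 10: From IC = 2·√5, IJ = 2, CJ = 4, by the inverse law of cosines:
  cos(∠CIJ) = (IC² + IJ² - CJ²) / (2·IC·IJ)
  ∠CIJ = 63.43°

Step 11: From IC = 2·√5, IL = 7.53, CL = 10, by the inverse law of cosines:
  cos(∠CIL) = (IC² + IL² - CL²) / (2·IC·IL)
  ∠CIL = 110.18°

Step 12: From LC = 10, LI = 7.53, CI = 2·√5, by the inverse law of cosines:
  cos(∠CLI) = (LC² + LI² - CI²) / (2·LC·LI)
  ∠CLI = 24.82°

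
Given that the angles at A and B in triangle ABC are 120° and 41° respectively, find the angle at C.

angle C = 180 - 120 - 41 = 19 degrees.

19 degrees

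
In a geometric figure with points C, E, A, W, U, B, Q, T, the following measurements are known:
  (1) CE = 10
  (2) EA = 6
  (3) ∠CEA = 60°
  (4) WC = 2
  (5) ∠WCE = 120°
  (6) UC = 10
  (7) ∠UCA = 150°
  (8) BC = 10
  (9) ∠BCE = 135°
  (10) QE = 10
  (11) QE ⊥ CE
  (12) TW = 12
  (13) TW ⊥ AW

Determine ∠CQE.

Step 1: By the law of cosines on triangle QEC: QC² = 10² + 10² − 2·10·10·cos(90°) = 200, so QC = 10·√2.
Step 2: By the inverse law of cosines on triangle CQE: cos(∠CQE) = ((10·√2)² + 10² − 10²) / (2·10·√2·10) = 200/282.84 = 0.7071, so ∠CQE = 45°.

Therefore, the measure of angle ∠CQE = 45°.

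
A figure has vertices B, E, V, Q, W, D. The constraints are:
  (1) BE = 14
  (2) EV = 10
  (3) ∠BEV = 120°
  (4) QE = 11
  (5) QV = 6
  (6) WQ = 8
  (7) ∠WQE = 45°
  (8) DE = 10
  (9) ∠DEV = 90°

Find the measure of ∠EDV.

Step 1: By the law of cosines on triangle DEV: DV² = 10² + 10² − 2·10·10·cos(90°) = 200, so DV = 10·√2.
Step 2: By the inverse law of cosines on triangle EDV: cos(∠EDV) = (10² + (10·√2)² − 10²) / (2·10·10·√2) = 200/282.84 = 0.7071, so ∠EDV = 45°.

Therefore, the measure of angle ∠EDV = 45°.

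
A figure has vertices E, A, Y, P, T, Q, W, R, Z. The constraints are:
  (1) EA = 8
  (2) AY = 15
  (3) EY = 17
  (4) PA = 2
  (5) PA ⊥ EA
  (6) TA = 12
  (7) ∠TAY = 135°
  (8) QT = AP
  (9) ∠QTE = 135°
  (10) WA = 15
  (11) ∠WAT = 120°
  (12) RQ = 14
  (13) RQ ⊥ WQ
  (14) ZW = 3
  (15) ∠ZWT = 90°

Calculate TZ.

Step 1: By the law of cosines on triangle TAW: TW² = 12² + 15² − 2·12·15·cos(120°) = 549, so TW = 3·√61.
Step 2: By the law of cosines on triangle TWZ: TZ² = (3·√61)² + 3² − 2·3·√61·3·cos(90°) = 558, so TZ = 3·√62.

Therefore, the length of TZ = 3·√62.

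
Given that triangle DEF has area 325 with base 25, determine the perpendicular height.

height = 2 * 325 / 25 = 26

26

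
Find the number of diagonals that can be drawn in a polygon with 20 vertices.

Total line segments between 20 vertices = C(20,2) = 190.
Subtract the 20 sides: 190 - 20 = 170 diagonals.

170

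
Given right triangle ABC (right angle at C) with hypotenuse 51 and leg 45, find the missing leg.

Rearranging the Pythagorean theorem to solve for the unknown leg:
leg^2 = hypotenuse^2 - known_leg^2 = 2601 - 2025 = 576
leg = sqrt(576) = 24.

24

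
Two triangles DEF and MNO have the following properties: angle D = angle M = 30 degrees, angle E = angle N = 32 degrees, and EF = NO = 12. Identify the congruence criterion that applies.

Consider the given information: angle D = angle M = 30 degrees, angle E = angle N = 32 degrees, and EF = NO = 12
This is not SAS or ASA: SAS requires two sides and the included angle between them. ASA requires two angles and the side between them.
The correct criterion is AAS. Two pairs of corresponding angles and a non-included side are equal (Angle-Angle-Side).

AAS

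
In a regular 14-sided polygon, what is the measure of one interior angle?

Each interior angle of a regular n-gon is (n - 2) * 180 / n.
For n = 14: (14 - 2) * 180 / 14 = 2160/14 = 1080/7 degrees.

1080/7 degrees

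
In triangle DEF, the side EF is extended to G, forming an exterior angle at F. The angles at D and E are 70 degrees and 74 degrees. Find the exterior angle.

The interior angle at F is 180 - 70 - 74 = 36 degrees.
The exterior angle and interior angle at F are supplementary:
Exterior angle = 180 - 36 = 144 degrees.

144 degrees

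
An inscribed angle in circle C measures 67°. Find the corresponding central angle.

By the inscribed angle theorem, the central angle is twice the inscribed angle.
Central angle = 2 × 67° = 134°

134°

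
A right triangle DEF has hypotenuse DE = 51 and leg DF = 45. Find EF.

By the Pythagorean theorem: EF^2 = DE^2 - DF^2
EF^2 = 51^2 - 45^2 = 2601 - 2025 = 576
EF = sqrt(576) = 24

24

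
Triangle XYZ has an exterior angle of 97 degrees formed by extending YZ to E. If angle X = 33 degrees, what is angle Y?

The exterior angle theorem states that an exterior angle equals the sum of the two non-adjacent interior angles.
So 97 = 33 + angle Y, which gives angle Y = 97 - 33 = 64 degrees.

64 degrees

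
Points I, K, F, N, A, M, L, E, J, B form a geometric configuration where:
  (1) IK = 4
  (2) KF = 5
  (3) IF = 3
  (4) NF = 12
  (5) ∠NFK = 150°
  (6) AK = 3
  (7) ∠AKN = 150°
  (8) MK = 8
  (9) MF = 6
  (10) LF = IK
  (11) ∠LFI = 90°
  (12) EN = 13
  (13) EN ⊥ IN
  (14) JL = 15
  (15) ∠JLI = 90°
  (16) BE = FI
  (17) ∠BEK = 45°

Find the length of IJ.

From the given relations: LF = IK = 4.
Step 1: By the law of cosines on triangle LFI: LI² = 4² + 3² − 2·4·3·cos(90°) = 25, so LI = 5.
Step 2: By the law of cosines on triangle ILJ: IJ² = 5² + 15² − 2·5·15·cos(90°) = 250, so IJ = 5·√10.

Therefore, the length of IJ = 5·√10.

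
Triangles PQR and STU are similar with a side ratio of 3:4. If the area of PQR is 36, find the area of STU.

The ratio of areas of similar triangles = (side ratio)^2.
Side ratio = 3:4, so area ratio = 9:16.
Area of STU / Area of PQR = 16/9
Area of STU = 36 * 16/9 = 64

64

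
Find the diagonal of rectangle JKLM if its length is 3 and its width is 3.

A rectangle's diagonal splits it into two right triangles, with the diagonal as the hypotenuse.
By the Pythagorean theorem, d^2 = 3^2 + 3^2 = 18.
Therefore d = sqrt(18) = 3*sqrt(2).

3*sqrt(2)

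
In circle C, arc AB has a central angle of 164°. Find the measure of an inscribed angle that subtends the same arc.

An inscribed angle intercepts an arc from a point on the circle, while the central angle intercepts the same arc from the center.
The inscribed angle is always half the central angle: 164° / 2 = 82°.

82°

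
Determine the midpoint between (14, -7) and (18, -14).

M = ((x₁ + x₂)/2, (y₁ + y₂)/2)
= ((14 + 18)/2, (-7 + -14)/2)
= (32/2, -21/2) = (16, -21/2)

(16, -21/2)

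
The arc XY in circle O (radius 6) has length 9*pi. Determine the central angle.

The full circumference is 2πr = 12*pi.
The arc is 9*pi / 12*pi = 3/4 of the full circle.
So the central angle = 3/4 × 360° = 270°.

270°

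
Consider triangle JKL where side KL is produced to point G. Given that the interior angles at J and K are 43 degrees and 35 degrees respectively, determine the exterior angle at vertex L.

By the exterior angle theorem, an exterior angle of a triangle equals the sum of the two remote interior angles.
Exterior angle = angle J + angle K
Exterior angle = 43 + 35 = 78 degrees

78 degrees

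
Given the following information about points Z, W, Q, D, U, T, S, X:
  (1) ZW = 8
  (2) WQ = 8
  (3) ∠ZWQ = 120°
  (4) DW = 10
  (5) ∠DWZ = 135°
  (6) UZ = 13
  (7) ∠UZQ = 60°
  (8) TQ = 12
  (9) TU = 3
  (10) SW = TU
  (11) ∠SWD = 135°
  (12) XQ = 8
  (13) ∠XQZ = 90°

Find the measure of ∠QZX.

Step 1: By the law of cosines on triangle ZWQ: ZQ² = 8² + 8² − 2·8·8·cos(120°) = 192, so ZQ = 8·√3.
Step 2: By the law of cosines on triangle ZQX: ZX² = (8·√3)² + 8² − 2·8·√3·8·cos(90°) = 256, so ZX = 16.
Step 3: By the inverse law of cosines on triangle QZX: cos(∠QZX) = ((8·√3)² + 16² − 8²) / (2·8·√3·16) = 384/443.41 = 0.866, so ∠QZX = 30°.

Therefore, the measure of angle ∠QZX = 30°.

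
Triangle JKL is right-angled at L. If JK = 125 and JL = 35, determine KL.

Rearranging the Pythagorean theorem to solve for the unknown leg:
leg^2 = hypotenuse^2 - known_leg^2 = 15625 - 1225 = 14400
leg = sqrt(14400) = 120.

120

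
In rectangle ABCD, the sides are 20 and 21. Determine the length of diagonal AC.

Using the Pythagorean theorem:
d² = 20² + 21² = 400 + 441 = 841
d = sqrt(841) = 29

29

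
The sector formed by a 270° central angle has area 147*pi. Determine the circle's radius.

Sector area A = πr² × θ/360, so r² = 360A / (πθ).
r² = 360 × 147*pi / (π × 270)
r² = 196
r = 14

14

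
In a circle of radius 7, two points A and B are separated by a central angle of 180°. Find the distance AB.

Drop a perpendicular from the center to the chord, bisecting both the chord and the central angle.
Each half-chord = r sin(θ/2) = 7 sin(90°).
The full chord = 2 × 7 × sin(90°) = 14.

14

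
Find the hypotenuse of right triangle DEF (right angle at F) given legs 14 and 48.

By the Pythagorean theorem: DE^2 = DF^2 + EF^2
DE^2 = 14^2 + 48^2 = 196 + 2304 = 2500
DE = sqrt(2500) = 50

50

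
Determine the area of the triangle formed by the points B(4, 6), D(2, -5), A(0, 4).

Shoelace: Area = (1/2)|4(-5-4) + 2(4-6) + 0(6--5)| = (1/2)(40) = 20

20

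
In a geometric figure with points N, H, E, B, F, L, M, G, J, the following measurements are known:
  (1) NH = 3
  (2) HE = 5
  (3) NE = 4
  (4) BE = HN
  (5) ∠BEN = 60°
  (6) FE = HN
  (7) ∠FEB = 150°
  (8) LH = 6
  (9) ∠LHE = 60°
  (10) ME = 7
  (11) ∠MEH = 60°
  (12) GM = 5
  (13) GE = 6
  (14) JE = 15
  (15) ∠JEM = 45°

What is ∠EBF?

From the given relations: BE = HN = 3; FE = HN = 3.
Step 1: By the law of cosines on triangle BEF: BF² = 3² + 3² − 2·3·3·cos(150°) = 33.59, so BF ≈ 5.8.
Step 2: By the inverse law of cosines on triangle EBF: cos(∠EBF) = (3² + 5.8² − 3²) / (2·3·5.8) = 33.59/34.77 = 0.9659, so ∠EBF = 15°.

Therefore, the measure of angle ∠EBF = 15°.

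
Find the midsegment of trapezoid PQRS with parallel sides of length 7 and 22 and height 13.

The midsegment (median) of a trapezoid connects the midpoints of the non-parallel sides.
Its length is the average of the two bases: (7 + 22) / 2 = 29/2.

29/2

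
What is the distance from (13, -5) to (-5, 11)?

d = sqrt((-18)^2 + (16)^2) = sqrt(580) = 2*sqrt(145)

2*sqrt(145)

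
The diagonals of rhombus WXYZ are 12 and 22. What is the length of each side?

In a rhombus, the diagonals bisect each other perpendicularly, creating four congruent right triangles.
Each triangle has legs 6 (half of 12) and 11 (half of 22).
The hypotenuse of each right triangle is a side of the rhombus:
side = sqrt(6^2 + 11^2) = sqrt(157)

sqrt(157)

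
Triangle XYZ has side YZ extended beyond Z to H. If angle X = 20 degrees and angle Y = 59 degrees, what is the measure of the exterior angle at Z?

By the exterior angle theorem, an exterior angle of a triangle equals the sum of the two remote interior angles.
Exterior angle = angle X + angle Y
Exterior angle = 20 + 59 = 79 degrees

79 degrees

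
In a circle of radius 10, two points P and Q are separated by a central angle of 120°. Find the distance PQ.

Chord = 2(10) sin(60°) = 10*sqrt(3)

10*sqrt(3)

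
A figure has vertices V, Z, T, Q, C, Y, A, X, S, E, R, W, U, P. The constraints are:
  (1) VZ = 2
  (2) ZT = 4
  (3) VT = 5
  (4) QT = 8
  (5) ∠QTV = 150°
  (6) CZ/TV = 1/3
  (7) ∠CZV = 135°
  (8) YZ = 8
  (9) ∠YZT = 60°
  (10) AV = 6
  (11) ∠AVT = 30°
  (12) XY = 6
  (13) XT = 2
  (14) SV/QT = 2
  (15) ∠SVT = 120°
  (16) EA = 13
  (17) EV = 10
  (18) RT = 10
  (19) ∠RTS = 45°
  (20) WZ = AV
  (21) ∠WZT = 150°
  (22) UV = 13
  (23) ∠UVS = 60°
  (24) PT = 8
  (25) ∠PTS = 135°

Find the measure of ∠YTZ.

Step 1: By the law of cosines on triangle TZY: TY² = 4² + 8² − 2·4·8·cos(60°) = 48, so TY = 4·√3.
Step 2: By the inverse law of cosines on triangle YTZ: cos(∠YTZ) = ((4·√3)² + 4² − 8²) / (2·4·√3·4) = 0/55.43 = 0, so ∠YTZ = 90°.

Therefore, the measure of angle ∠YTZ = 90°.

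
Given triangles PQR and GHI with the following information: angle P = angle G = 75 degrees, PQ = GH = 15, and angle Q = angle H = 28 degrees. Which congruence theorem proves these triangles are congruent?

The given information provides:
angle P = angle G = 75 degrees, PQ = GH = 15, and angle Q = angle H = 28 degrees
This matches the ASA congruence theorem.
Two pairs of corresponding angles and the included side are equal (Angle-Side-Angle).

ASA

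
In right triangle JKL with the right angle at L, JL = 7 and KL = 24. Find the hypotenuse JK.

In a right triangle, the square of the hypotenuse equals the sum of the squares of the two legs.
The legs are 7 and 24, so the hypotenuse = sqrt(49 + 576) = sqrt(625) = 25.

25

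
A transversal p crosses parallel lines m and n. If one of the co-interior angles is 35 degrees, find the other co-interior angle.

Co-interior (same-side interior) angles are between the parallel lines on the same side of the transversal.
Unlike corresponding or alternate interior angles, they are supplementary rather than equal.
So the angle = 180 - 35 = 145 degrees.

145 degrees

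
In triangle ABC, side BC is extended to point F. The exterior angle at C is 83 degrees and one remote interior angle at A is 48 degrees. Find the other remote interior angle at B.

The exterior angle theorem states that an exterior angle equals the sum of the two non-adjacent interior angles.
So 83 = 48 + angle B, which gives angle B = 83 - 48 = 35 degrees.

35 degrees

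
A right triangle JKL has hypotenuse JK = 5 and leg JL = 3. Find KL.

Rearranging the Pythagorean theorem to solve for the unknown leg:
leg^2 = hypotenuse^2 - known_leg^2 = 25 - 9 = 16
leg = sqrt(16) = 4.

4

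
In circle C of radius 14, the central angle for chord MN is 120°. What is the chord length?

Chord length = 2r sin(θ/2)
= 2 × 14 × sin(120°/2)
= 2 × 14 × sin(60°)
= 14*sqrt(3)

14*sqrt(3)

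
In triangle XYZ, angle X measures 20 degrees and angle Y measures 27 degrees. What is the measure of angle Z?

Let angle Z = x. Then 20 + 27 + x = 180.
x = 180 - 47 = 133 degrees.

133 degrees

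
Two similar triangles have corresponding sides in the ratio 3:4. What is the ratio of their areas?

Area ratio = (side ratio)^2 = (3/4)^2 = 9:16.

9:16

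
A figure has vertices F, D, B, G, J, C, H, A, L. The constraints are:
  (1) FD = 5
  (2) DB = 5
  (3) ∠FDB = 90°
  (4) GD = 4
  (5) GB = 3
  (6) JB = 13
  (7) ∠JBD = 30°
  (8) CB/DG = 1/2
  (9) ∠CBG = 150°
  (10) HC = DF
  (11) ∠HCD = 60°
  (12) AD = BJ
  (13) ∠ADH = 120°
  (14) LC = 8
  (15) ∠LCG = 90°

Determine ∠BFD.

Step 1: By the law of cosines on triangle FDB: FB² = 5² + 5² − 2·5·5·cos(90°) = 50, so FB = 5·√2.
Step 2: By the inverse law of cosines on triangle BFD: cos(∠BFD) = ((5·√2)² + 5² − 5²) / (2·5·√2·5) = 50/70.71 = 0.7071, so ∠BFD = 45°.

Therefore, the measure of angle ∠BFD = 45°.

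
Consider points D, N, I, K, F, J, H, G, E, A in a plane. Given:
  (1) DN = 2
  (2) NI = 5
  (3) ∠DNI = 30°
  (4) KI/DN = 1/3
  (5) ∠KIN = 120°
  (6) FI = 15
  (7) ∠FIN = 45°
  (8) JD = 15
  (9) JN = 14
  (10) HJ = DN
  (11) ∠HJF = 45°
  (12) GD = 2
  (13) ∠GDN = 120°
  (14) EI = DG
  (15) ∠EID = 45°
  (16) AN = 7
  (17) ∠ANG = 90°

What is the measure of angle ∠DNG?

Step 1: By the law of cosines on triangle NDG: NG² = 2² + 2² − 2·2·2·cos(120°) = 12, so NG = 2·√3.
Step 2: By the inverse law of cosines on triangle DNG: cos(∠DNG) = (2² + (2·√3)² − 2²) / (2·2·2·√3) = 12/13.86 = 0.866, so ∠DNG = 30°.

Therefore, the measure of angle ∠DNG = 30°.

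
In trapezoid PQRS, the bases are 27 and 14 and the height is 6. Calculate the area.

A trapezoid's area equals the midsegment times the height.
The midsegment is (27 + 14) / 2 = 41/2.
Area = 41/2 * 6 = 123.

123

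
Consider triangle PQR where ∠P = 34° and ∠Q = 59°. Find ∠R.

By the triangle angle sum property, the three interior angles of any triangle add up to 180°.
We know angle P = 34° and angle Q = 59°, so their sum is 93°.
Therefore angle R = 180° - 93° = 87°.

87 degrees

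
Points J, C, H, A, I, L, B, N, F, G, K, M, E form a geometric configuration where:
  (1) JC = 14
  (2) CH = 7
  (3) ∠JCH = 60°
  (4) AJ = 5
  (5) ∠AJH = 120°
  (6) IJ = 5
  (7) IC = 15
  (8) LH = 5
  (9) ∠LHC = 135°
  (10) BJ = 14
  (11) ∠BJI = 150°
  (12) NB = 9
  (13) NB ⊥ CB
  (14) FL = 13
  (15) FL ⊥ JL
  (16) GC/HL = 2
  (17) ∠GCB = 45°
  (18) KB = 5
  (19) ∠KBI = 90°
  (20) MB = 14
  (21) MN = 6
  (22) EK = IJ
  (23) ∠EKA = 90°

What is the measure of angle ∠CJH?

Step 1: By the law of cosines on triangle JCH: JH² = 14² + 7² − 2·14·7·cos(60°) = 147, so JH = 7·√3.
Step 2: By the inverse law of cosines on triangle CJH: cos(∠CJH) = (14² + (7·√3)² − 7²) / (2·14·7·√3) = 294/339.48 = 0.866, so ∠CJH = 30°.

Therefore, the measure of angle ∠CJH = 30°.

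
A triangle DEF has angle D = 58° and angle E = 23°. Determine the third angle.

By the triangle angle sum property, the three interior angles of any triangle add up to 180°.
We know angle D = 58° and angle E = 23°, so their sum is 81°.
Therefore angle F = 180° - 81° = 99°.

99 degrees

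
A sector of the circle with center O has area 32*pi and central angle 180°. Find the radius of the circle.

The sector covers 180°/360° = 1/2 of the full circle.
Full circle area = 32*pi / 1/2 = 64*pi.
Since full area = πr², we get r² = 64*pi/π = 64, so r = 8.

8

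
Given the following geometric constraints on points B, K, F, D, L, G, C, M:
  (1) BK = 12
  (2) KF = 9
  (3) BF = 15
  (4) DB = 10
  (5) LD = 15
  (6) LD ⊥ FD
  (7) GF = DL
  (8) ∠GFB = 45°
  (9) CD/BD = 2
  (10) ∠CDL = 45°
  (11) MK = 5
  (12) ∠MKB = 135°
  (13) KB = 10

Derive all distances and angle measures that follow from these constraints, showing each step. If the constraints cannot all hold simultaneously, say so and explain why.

These constraints are not satisfiable: (1) BK = 12 and (13) KB = 10 assign two different lengths to the same segment. No planar figure meets all of them, so nothing further can be derived.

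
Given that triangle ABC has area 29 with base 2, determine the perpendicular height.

Rearranging the area formula Area = (1/2) * base * height:
height = 2 * Area / base = 2 * 29 / 2 = 29.

29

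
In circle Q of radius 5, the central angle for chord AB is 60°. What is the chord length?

Chord = 2(5) sin(30°) = 5

5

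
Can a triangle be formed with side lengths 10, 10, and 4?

For three segments to close into a triangle, no single side can be as long as the other two combined.
The longest side is 10, and 4 + 10 = 14 > 10.
A triangle can be formed.

Yes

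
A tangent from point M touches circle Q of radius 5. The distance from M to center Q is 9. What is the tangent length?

Let T be the point of tangency. Then QT ⊥ MT (radius ⊥ tangent).
In right triangle QTM: QM² = QT² + MT²
9² = 5² + MT²
MT² = 56, MT = 2*sqrt(14)

2*sqrt(14)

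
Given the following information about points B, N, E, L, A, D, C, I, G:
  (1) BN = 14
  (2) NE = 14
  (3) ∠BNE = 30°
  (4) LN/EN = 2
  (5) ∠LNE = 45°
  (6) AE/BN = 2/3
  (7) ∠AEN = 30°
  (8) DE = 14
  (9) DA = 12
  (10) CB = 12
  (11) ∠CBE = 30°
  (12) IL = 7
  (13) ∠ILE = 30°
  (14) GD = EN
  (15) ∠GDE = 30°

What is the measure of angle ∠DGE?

From the given relations: GD = EN = 14.
Step 1: By the law of cosines on triangle GDE: GE² = 14² + 14² − 2·14·14·cos(30°) = 52.52, so GE ≈ 7.25.
Step 2: By the inverse law of cosines on triangle DGE: cos(∠DGE) = (14² + 7.25² − 14²) / (2·14·7.25) = 52.52/202.91 = 0.2588, so ∠DGE = 75°.

Therefore, the measure of angle ∠DGE = 75°.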